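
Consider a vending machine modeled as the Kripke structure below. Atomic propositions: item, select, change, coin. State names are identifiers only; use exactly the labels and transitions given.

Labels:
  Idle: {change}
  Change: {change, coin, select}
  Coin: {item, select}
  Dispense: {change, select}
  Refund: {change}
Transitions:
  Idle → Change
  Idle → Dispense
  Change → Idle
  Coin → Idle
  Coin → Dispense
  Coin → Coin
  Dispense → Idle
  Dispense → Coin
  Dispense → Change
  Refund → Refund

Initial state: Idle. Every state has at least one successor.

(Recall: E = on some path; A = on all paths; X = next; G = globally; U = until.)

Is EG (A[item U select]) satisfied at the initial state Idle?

No

States satisfying A[item U select]: {Change, Coin, Dispense}.
States satisfying EG (A[item U select]): {Coin, Dispense}.
No suitable path/successor from Idle witnesses the formula.
Idle ∉ Sat(EG (A[item U select])).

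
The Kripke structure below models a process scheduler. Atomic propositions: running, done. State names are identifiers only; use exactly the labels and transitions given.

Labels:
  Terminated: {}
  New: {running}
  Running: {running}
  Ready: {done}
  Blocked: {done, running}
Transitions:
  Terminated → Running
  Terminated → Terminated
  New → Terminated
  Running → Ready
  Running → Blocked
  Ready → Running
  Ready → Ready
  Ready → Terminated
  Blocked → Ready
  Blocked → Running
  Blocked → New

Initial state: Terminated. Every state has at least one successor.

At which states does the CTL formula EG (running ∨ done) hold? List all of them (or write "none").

States satisfying running ∨ done: {New, Running, Ready, Blocked}.
States satisfying EG (running ∨ done): {Running, Ready, Blocked}.

{Running, Ready, Blocked}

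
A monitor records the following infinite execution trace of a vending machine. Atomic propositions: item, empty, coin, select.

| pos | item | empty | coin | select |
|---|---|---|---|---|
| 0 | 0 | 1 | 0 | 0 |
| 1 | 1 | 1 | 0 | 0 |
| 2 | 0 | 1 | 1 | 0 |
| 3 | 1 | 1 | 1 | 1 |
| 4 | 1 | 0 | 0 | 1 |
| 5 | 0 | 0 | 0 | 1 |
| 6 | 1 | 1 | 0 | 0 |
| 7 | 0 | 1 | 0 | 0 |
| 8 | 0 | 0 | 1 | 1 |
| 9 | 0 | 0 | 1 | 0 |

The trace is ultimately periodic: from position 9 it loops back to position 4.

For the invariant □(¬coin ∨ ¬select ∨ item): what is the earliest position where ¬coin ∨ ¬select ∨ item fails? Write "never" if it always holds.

8

Check ¬coin ∨ ¬select ∨ item at each position in order: 0 ✓, 1 ✓, 2 ✓, 3 ✓, 4 ✓, 5 ✓, 6 ✓, 7 ✓.
At position 8 the labels are {coin, select}, so ¬coin ∨ ¬select ∨ item is false there. This is the first violation.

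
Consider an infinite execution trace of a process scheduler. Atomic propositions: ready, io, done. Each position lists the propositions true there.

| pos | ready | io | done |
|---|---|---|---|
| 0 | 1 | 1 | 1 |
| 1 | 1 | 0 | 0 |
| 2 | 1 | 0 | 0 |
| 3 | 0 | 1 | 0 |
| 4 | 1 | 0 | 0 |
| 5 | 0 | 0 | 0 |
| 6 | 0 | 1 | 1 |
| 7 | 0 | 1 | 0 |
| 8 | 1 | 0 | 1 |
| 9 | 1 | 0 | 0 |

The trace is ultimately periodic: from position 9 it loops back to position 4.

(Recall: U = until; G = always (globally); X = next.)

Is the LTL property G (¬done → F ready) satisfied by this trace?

¬done → F ready holds at every position 0..9, and those are all positions ever visited, so G (¬done → F ready) holds.
Positions where ¬done holds: 1, 2, 3, 4, 5, 7, 9.
Check F ready at each: 1→ok, 2→ok, 3→ok, 4→ok, 5→ok, 7→ok, 9→ok.

Satisfied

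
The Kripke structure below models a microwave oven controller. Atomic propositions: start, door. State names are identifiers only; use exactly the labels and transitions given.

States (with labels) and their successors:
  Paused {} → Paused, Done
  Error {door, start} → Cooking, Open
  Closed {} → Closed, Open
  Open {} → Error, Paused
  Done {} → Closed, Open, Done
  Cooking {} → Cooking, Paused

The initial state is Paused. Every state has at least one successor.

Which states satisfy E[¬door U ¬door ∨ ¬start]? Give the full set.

{Paused, Closed, Open, Done, Cooking}

States satisfying ¬door: {Paused, Closed, Open, Done, Cooking}.
States satisfying ¬door ∨ ¬start: {Paused, Closed, Open, Done, Cooking}.
States satisfying E[¬door U ¬door ∨ ¬start]: {Paused, Closed, Open, Done, Cooking}.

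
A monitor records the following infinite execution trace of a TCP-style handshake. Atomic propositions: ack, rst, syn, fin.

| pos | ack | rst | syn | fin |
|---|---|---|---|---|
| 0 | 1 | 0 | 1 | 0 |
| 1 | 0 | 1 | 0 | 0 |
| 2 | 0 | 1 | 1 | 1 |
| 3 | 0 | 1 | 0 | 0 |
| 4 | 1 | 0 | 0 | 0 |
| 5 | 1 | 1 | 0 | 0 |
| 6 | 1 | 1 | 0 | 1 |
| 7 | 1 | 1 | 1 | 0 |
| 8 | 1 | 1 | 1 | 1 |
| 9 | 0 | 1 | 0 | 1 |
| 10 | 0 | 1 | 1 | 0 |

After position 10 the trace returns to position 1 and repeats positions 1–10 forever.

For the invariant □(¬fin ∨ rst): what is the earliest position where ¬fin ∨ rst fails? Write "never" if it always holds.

never

¬fin ∨ rst holds at every position 0..10, and those are all the positions the trace ever visits, so the invariant □(¬fin ∨ rst) is never violated.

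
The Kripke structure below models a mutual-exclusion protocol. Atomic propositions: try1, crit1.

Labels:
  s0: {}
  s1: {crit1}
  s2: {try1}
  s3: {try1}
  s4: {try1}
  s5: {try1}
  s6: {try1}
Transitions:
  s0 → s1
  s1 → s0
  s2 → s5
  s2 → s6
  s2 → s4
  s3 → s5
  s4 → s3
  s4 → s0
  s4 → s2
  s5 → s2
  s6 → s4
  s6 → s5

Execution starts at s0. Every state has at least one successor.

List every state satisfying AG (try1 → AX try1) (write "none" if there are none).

{s0, s1}

States satisfying try1 → AX try1: {s0, s1, s2, s3, s5, s6}.
States satisfying AG (try1 → AX try1): {s0, s1}.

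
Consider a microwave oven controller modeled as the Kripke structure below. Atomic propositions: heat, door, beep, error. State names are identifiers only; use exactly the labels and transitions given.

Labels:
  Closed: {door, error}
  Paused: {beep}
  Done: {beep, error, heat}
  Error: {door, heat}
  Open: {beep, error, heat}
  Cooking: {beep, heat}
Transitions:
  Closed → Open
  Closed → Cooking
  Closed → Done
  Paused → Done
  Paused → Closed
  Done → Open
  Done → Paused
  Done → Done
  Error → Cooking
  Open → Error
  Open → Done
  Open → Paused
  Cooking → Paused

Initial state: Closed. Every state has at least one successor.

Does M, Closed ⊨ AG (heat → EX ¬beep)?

States satisfying heat → EX ¬beep: {Closed, Paused, Open}.
States satisfying AG (heat → EX ¬beep): ∅.
Cooking is reachable from Closed and violates heat → EX ¬beep, so AG fails at Closed.
Closed ∉ Sat(AG (heat → EX ¬beep)).

Does not hold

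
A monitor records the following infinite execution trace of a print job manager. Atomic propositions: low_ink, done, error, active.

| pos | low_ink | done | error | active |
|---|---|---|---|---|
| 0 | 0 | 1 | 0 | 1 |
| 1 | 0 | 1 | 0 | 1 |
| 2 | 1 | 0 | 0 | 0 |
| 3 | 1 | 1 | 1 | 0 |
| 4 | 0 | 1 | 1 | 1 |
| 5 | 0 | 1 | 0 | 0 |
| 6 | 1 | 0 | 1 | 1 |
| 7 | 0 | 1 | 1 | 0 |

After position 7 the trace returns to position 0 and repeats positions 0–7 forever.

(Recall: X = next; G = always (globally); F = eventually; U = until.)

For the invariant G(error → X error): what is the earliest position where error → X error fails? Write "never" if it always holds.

4

Check error → X error at each position in order: 0 ✓, 1 ✓, 2 ✓, 3 ✓.
At position 4 the labels are {active, done, error} and the next position 5 has {done}, so error → X error is false there. This is the first violation.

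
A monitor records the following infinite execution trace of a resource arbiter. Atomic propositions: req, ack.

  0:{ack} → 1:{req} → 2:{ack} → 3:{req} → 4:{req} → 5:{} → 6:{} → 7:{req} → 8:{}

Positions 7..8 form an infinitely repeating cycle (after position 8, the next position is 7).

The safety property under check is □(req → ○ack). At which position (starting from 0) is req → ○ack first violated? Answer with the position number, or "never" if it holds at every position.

Check req → ○ack at each position in order: 0 ✓, 1 ✓, 2 ✓.
At position 3 the labels are {req} and the next position 4 has {req}, so req → ○ack is false there. This is the first violation.

3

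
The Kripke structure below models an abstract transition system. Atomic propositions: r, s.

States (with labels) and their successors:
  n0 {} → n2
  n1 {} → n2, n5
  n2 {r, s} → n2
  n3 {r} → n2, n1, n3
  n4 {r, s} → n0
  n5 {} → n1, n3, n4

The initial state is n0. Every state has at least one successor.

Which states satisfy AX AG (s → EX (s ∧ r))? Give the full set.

{n0, n2, n4}

States satisfying AG (s → EX (s ∧ r)): {n0, n2}.
States satisfying AX AG (s → EX (s ∧ r)): {n0, n2, n4}.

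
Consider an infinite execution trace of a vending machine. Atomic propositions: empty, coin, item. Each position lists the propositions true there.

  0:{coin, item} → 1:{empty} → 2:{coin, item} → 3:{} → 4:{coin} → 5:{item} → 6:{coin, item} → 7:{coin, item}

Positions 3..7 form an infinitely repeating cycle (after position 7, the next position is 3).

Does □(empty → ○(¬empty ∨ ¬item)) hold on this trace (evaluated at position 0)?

Holds

empty → ○(¬empty ∨ ¬item) holds at every position 0..7, and those are all positions ever visited, so □(empty → ○(¬empty ∨ ¬item)) holds.
Positions where empty holds: 1.
Check ○(¬empty ∨ ¬item) at each: 1→ok.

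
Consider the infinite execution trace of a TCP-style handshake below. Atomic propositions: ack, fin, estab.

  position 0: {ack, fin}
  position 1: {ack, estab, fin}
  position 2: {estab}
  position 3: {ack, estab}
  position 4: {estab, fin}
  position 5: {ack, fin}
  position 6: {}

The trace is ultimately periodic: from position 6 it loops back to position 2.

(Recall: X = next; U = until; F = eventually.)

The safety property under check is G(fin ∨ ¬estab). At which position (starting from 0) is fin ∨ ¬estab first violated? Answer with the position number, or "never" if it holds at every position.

Check fin ∨ ¬estab at each position in order: 0 ✓, 1 ✓.
At position 2 the labels are {estab}, so fin ∨ ¬estab is false there. This is the first violation.

2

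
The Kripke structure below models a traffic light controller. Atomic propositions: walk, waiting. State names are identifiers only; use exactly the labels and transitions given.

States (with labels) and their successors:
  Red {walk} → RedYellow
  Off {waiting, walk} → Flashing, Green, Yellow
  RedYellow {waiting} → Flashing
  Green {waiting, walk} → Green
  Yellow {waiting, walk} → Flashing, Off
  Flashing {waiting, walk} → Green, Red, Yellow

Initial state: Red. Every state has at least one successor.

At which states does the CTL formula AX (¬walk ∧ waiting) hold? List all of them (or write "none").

States satisfying ¬walk ∧ waiting: {RedYellow}.
States satisfying AX (¬walk ∧ waiting): {Red}.

{Red}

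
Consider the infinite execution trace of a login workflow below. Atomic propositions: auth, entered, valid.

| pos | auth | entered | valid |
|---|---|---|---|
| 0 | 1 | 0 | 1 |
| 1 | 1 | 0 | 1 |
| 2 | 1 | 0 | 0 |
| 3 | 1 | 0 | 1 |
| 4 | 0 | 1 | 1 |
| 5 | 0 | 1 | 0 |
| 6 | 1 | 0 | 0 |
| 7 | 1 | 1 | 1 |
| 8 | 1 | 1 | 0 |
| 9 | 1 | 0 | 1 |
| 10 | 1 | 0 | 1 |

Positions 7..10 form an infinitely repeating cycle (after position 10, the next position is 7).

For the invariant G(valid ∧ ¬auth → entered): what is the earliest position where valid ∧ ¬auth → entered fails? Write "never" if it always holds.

never

valid ∧ ¬auth → entered holds at every position 0..10, and those are all the positions the trace ever visits, so the invariant G(valid ∧ ¬auth → entered) is never violated.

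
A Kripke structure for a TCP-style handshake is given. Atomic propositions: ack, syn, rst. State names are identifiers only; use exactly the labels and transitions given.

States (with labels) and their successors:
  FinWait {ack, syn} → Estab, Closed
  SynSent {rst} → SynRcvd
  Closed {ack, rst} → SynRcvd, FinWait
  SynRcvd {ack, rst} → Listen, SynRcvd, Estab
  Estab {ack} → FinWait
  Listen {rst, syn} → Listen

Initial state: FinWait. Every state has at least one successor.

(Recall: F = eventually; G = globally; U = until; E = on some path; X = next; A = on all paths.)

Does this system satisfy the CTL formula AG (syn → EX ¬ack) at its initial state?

States satisfying syn → EX ¬ack: {SynSent, Closed, SynRcvd, Estab, Listen}.
States satisfying AG (syn → EX ¬ack): {Listen}.
FinWait is reachable from FinWait and violates syn → EX ¬ack, so AG fails at FinWait.
FinWait ∉ Sat(AG (syn → EX ¬ack)).

Does not hold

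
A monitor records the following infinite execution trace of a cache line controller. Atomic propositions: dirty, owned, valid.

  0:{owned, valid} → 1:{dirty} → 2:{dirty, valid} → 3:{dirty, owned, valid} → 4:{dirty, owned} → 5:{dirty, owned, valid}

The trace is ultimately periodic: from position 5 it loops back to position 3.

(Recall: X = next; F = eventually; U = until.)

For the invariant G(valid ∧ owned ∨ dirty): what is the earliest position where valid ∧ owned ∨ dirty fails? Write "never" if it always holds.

never

valid ∧ owned ∨ dirty holds at every position 0..5, and those are all the positions the trace ever visits, so the invariant G(valid ∧ owned ∨ dirty) is never violated.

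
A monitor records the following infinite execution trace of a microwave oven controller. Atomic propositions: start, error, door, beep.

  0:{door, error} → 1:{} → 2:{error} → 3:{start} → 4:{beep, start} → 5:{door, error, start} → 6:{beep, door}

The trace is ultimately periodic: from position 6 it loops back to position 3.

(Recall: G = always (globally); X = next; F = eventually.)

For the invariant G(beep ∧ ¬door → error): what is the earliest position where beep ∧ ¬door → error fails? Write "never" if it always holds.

Check beep ∧ ¬door → error at each position in order: 0 ✓, 1 ✓, 2 ✓, 3 ✓.
At position 4 the labels are {beep, start}, so beep ∧ ¬door → error is false there. This is the first violation.

4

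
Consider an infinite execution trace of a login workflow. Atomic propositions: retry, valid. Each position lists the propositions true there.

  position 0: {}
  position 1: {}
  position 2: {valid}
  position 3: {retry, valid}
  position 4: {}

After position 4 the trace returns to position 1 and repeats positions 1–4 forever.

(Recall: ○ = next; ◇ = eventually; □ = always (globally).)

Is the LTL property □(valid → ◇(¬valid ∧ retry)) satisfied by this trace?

No

valid → ◇(¬valid ∧ retry) must hold at every position from 0 onward. It fails at position 2, so □(valid → ◇(¬valid ∧ retry)) is false.
Positions where valid holds: 2, 3.
Check ◇(¬valid ∧ retry) at each: 2→fails, 3→fails.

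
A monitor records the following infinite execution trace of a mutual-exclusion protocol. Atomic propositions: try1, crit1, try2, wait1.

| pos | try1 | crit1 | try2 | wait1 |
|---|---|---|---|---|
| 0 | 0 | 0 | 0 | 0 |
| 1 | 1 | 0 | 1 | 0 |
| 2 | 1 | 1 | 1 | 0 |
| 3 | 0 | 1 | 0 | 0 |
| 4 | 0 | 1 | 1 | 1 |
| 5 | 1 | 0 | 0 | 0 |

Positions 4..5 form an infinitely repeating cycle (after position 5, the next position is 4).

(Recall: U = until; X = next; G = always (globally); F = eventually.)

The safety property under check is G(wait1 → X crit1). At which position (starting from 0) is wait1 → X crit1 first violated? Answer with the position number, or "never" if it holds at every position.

4

Check wait1 → X crit1 at each position in order: 0 ✓, 1 ✓, 2 ✓, 3 ✓.
At position 4 the labels are {crit1, try2, wait1} and the next position 5 has {try1}, so wait1 → X crit1 is false there. This is the first violation.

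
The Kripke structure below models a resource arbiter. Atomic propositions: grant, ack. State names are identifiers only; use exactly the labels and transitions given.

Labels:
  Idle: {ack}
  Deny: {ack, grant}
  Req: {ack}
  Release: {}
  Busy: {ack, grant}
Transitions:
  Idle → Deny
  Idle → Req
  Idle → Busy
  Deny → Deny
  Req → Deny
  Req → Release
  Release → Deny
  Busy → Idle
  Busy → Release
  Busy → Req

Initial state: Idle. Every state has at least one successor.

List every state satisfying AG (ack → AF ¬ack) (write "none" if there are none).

none

States satisfying ack → AF ¬ack: {Release}.
States satisfying AG (ack → AF ¬ack): ∅.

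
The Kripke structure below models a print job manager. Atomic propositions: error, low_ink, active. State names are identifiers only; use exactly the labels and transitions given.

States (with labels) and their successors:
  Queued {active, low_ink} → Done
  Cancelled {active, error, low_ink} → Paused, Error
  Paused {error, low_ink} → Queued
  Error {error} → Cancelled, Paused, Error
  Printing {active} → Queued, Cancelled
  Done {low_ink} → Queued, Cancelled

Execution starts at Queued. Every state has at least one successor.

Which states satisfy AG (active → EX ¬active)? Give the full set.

{Queued, Cancelled, Paused, Error, Done}

States satisfying active → EX ¬active: {Queued, Cancelled, Paused, Error, Done}.
States satisfying AG (active → EX ¬active): {Queued, Cancelled, Paused, Error, Done}.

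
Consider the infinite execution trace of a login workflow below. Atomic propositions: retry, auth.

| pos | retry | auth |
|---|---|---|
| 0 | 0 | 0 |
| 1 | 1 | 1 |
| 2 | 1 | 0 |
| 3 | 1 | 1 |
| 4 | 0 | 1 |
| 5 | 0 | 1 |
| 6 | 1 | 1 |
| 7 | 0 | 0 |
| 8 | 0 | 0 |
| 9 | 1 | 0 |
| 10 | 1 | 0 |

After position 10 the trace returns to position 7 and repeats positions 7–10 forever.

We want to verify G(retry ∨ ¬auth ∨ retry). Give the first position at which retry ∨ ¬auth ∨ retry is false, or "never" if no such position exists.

4

Check retry ∨ ¬auth ∨ retry at each position in order: 0 ✓, 1 ✓, 2 ✓, 3 ✓.
At position 4 the labels are {auth}, so retry ∨ ¬auth ∨ retry is false there. This is the first violation.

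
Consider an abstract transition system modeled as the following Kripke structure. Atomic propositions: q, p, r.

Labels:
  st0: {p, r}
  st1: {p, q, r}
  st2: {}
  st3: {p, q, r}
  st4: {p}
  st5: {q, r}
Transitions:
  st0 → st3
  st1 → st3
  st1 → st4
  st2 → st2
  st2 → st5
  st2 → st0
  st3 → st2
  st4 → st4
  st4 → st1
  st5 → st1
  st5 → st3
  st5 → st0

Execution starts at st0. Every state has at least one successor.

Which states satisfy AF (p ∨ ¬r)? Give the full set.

States satisfying p ∨ ¬r: {st0, st1, st2, st3, st4}.
States satisfying AF (p ∨ ¬r): {st0, st1, st2, st3, st4, st5}.

{st0, st1, st2, st3, st4, st5}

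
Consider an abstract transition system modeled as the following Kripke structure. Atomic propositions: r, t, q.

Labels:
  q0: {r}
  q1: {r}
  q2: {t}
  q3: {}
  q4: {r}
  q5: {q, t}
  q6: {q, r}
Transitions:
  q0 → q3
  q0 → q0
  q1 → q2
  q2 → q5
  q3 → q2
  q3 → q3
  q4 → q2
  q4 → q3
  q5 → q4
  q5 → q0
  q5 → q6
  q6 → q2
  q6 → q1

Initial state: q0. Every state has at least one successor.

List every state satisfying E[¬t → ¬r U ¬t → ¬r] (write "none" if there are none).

States satisfying ¬t → ¬r: {q2, q3, q5}.
States satisfying E[¬t → ¬r U ¬t → ¬r]: {q2, q3, q5}.

{q2, q3, q5}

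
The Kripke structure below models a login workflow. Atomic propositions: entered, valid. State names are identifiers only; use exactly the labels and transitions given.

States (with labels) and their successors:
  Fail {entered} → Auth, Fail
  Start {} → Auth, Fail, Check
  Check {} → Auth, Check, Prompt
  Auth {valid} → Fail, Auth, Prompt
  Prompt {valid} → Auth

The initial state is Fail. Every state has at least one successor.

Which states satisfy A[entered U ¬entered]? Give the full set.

{Start, Check, Auth, Prompt}

States satisfying entered: {Fail}.
States satisfying ¬entered: {Start, Check, Auth, Prompt}.
States satisfying A[entered U ¬entered]: {Start, Check, Auth, Prompt}.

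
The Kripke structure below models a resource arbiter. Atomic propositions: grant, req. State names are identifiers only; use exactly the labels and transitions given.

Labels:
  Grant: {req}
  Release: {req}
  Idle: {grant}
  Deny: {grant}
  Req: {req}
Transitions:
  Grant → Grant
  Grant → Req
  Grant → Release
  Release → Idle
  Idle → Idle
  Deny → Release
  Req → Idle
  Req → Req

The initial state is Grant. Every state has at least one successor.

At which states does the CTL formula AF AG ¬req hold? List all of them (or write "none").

States satisfying AG ¬req: {Idle}.
States satisfying AF AG ¬req: {Release, Idle, Deny}.

{Release, Idle, Deny}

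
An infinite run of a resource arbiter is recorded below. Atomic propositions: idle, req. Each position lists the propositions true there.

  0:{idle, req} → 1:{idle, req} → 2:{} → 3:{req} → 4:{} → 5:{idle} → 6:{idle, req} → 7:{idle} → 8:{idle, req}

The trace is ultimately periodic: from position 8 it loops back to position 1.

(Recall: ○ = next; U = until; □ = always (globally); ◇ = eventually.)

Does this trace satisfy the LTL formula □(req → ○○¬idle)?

Does not hold

req → ○○¬idle must hold at every position from 0 onward. It fails at position 3, so □(req → ○○¬idle) is false.
Positions where req holds: 0, 1, 3, 6, 8.
Check ○○¬idle at each: 0→ok, 1→ok, 3→fails, 6→fails, 8→ok.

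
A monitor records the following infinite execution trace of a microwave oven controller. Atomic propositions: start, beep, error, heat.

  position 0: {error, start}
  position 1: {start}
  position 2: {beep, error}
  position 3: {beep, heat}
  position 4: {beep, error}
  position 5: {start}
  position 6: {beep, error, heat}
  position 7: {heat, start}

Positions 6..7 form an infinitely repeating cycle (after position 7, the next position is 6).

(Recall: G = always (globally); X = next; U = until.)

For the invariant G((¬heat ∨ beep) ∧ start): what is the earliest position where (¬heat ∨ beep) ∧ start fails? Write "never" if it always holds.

Check (¬heat ∨ beep) ∧ start at each position in order: 0 ✓, 1 ✓.
At position 2 the labels are {beep, error}, so (¬heat ∨ beep) ∧ start is false there. This is the first violation.

2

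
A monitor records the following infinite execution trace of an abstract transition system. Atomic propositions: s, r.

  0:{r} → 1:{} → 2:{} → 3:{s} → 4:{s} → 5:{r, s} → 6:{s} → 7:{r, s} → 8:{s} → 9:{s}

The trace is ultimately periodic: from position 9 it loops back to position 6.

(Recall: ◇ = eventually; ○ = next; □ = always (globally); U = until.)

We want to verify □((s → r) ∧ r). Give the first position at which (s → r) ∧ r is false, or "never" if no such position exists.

1

Check (s → r) ∧ r at each position in order: 0 ✓.
At position 1 the labels are {}, so (s → r) ∧ r is false there. This is the first violation.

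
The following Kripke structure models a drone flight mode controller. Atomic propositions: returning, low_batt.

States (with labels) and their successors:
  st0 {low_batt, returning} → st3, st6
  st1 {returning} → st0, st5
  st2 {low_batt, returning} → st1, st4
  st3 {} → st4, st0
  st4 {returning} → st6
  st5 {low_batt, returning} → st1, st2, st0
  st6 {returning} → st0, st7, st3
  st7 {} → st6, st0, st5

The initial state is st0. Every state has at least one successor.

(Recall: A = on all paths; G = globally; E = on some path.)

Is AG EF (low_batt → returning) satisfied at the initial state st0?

States satisfying EF (low_batt → returning): {st0, st1, st2, st3, st4, st5, st6, st7}.
States satisfying AG EF (low_batt → returning): {st0, st1, st2, st3, st4, st5, st6, st7}.
Every state reachable from st0 satisfies EF (low_batt → returning).
st0 ∈ Sat(AG EF (low_batt → returning)).

Satisfied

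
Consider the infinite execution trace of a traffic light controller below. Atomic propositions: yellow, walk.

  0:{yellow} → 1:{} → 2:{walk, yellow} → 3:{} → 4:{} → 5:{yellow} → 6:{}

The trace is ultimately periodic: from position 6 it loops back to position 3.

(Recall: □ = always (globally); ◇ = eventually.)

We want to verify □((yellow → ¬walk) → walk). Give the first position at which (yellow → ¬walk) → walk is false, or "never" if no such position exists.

0

At position 0 the labels are {yellow}, so (yellow → ¬walk) → walk is false there. This is the first violation.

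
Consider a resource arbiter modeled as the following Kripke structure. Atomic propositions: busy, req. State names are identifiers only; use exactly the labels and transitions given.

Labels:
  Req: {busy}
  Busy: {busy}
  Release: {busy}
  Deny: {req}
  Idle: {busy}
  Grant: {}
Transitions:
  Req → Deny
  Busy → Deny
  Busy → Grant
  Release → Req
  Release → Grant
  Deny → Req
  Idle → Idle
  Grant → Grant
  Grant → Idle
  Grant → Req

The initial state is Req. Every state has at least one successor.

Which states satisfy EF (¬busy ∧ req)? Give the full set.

{Req, Busy, Release, Deny, Grant}

States satisfying ¬busy ∧ req: {Deny}.
States satisfying EF (¬busy ∧ req): {Req, Busy, Release, Deny, Grant}.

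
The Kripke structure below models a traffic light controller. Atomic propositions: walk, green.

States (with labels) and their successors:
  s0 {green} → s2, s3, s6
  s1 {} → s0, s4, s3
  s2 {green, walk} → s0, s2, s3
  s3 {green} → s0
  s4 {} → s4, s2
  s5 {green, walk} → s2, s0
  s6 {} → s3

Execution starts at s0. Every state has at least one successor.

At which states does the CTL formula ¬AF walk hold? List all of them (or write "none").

{s0, s1, s3, s4, s6}

States satisfying walk: {s2, s5}.
States satisfying AF walk: {s2, s5}.
States satisfying ¬AF walk: {s0, s1, s3, s4, s6}.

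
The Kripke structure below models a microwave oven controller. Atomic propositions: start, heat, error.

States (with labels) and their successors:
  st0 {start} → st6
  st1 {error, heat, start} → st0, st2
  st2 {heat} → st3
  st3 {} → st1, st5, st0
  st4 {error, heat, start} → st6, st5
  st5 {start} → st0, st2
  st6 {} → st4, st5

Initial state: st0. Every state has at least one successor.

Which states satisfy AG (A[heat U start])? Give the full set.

States satisfying A[heat U start]: {st0, st1, st4, st5}.
States satisfying AG (A[heat U start]): ∅.

none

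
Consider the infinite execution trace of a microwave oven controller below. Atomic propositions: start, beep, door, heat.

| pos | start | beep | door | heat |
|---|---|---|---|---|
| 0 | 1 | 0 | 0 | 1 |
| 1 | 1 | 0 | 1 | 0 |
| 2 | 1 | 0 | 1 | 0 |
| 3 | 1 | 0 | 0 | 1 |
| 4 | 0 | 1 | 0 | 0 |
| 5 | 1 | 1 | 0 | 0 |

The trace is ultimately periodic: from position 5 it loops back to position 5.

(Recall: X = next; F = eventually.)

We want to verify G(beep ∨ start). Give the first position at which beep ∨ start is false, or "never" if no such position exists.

never

beep ∨ start holds at every position 0..5, and those are all the positions the trace ever visits, so the invariant G(beep ∨ start) is never violated.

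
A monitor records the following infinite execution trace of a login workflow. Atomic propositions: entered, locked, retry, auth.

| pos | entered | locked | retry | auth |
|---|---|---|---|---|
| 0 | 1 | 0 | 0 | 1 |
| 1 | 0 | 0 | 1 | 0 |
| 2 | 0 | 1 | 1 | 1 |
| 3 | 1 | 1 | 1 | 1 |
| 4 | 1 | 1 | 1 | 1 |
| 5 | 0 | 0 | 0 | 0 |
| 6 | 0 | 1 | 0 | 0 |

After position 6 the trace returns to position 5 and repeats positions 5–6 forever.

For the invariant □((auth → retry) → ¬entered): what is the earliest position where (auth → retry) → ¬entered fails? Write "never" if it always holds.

Check (auth → retry) → ¬entered at each position in order: 0 ✓, 1 ✓, 2 ✓.
At position 3 the labels are {auth, entered, locked, retry}, so (auth → retry) → ¬entered is false there. This is the first violation.

3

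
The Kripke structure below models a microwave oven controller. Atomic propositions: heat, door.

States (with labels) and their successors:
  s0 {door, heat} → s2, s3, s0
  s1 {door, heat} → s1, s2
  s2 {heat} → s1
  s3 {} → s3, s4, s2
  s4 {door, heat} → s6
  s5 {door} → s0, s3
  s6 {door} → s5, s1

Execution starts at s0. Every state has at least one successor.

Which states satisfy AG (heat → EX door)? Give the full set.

{s0, s1, s2, s3, s4, s5, s6}

States satisfying heat → EX door: {s0, s1, s2, s3, s4, s5, s6}.
States satisfying AG (heat → EX door): {s0, s1, s2, s3, s4, s5, s6}.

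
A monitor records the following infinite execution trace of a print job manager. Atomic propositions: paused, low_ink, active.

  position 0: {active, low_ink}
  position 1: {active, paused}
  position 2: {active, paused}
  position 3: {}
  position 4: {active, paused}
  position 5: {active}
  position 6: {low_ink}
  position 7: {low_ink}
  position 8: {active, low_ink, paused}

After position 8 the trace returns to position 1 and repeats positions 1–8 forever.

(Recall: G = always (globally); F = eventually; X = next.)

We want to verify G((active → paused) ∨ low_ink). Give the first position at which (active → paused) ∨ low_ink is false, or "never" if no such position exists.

Check (active → paused) ∨ low_ink at each position in order: 0 ✓, 1 ✓, 2 ✓, 3 ✓, 4 ✓.
At position 5 the labels are {active}, so (active → paused) ∨ low_ink is false there. This is the first violation.

5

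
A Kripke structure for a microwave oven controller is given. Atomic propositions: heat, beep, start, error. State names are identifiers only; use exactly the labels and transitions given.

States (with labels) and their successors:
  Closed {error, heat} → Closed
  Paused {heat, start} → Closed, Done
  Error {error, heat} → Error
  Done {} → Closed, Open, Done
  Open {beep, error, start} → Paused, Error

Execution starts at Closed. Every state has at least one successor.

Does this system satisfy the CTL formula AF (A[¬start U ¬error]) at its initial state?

Does not hold

States satisfying A[¬start U ¬error]: {Paused, Done}.
States satisfying AF (A[¬start U ¬error]): {Paused, Done}.
There is a path from Closed along which A[¬start U ¬error] never holds.
Closed ∉ Sat(AF (A[¬start U ¬error])).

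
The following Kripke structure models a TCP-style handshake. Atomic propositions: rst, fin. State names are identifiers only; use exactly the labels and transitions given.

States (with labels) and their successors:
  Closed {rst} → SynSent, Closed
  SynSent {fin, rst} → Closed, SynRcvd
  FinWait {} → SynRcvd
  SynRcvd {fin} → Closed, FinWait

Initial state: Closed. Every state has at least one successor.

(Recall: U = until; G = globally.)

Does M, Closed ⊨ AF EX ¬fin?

Satisfied

States satisfying EX ¬fin: {Closed, SynSent, SynRcvd}.
States satisfying AF EX ¬fin: {Closed, SynSent, FinWait, SynRcvd}.
Closed ∈ Sat(AF EX ¬fin).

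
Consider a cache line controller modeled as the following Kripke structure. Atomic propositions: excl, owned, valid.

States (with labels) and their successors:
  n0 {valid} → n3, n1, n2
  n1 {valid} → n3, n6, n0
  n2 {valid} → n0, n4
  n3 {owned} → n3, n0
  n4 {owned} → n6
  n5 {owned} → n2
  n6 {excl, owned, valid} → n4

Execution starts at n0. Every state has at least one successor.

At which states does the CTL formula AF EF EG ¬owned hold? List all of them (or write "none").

{n0, n1, n2, n3, n5}

States satisfying EF EG ¬owned: {n0, n1, n2, n3, n5}.
States satisfying AF EF EG ¬owned: {n0, n1, n2, n3, n5}.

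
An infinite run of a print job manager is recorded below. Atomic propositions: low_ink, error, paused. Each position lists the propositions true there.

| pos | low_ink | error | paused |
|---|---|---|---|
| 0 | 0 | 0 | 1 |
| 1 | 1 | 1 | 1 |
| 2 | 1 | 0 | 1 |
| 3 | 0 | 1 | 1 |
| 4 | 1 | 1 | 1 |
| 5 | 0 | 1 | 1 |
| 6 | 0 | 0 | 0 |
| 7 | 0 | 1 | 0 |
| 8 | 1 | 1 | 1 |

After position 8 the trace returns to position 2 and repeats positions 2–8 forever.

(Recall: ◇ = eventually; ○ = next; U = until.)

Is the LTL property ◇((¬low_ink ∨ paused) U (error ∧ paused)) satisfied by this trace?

(¬low_ink ∨ paused) U (error ∧ paused) holds at position 0, which is reachable from 0, so ◇((¬low_ink ∨ paused) U (error ∧ paused)) holds.

Yes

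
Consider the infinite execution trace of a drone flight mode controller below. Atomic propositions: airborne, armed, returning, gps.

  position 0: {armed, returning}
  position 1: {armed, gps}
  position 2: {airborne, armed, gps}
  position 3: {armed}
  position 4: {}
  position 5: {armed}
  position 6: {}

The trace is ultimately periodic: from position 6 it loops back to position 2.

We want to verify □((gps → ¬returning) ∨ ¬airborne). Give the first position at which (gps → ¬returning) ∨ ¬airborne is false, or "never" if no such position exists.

never

(gps → ¬returning) ∨ ¬airborne holds at every position 0..6, and those are all the positions the trace ever visits, so the invariant □((gps → ¬returning) ∨ ¬airborne) is never violated.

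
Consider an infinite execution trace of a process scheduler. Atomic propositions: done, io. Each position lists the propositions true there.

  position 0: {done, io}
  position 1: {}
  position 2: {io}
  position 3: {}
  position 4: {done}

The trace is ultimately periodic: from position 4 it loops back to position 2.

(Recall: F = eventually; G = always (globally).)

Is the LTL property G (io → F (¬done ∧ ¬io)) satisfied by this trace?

io → F (¬done ∧ ¬io) holds at every position 0..4, and those are all positions ever visited, so G (io → F (¬done ∧ ¬io)) holds.
Positions where io holds: 0, 2.
Check F (¬done ∧ ¬io) at each: 0→ok, 2→ok.

Holds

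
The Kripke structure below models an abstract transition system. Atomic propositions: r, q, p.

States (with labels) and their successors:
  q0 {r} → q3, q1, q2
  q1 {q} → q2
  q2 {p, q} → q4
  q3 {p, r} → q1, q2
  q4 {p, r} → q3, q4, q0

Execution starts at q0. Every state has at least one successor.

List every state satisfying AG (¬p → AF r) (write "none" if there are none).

{q0, q1, q2, q3, q4}

States satisfying ¬p → AF r: {q0, q1, q2, q3, q4}.
States satisfying AG (¬p → AF r): {q0, q1, q2, q3, q4}.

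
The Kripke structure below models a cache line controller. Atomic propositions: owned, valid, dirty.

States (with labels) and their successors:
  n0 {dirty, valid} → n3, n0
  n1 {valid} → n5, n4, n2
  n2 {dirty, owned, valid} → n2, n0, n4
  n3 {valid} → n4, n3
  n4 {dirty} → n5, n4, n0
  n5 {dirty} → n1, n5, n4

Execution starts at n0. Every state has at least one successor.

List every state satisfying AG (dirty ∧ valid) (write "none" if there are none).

States satisfying dirty ∧ valid: {n0, n2}.
States satisfying AG (dirty ∧ valid): ∅.

none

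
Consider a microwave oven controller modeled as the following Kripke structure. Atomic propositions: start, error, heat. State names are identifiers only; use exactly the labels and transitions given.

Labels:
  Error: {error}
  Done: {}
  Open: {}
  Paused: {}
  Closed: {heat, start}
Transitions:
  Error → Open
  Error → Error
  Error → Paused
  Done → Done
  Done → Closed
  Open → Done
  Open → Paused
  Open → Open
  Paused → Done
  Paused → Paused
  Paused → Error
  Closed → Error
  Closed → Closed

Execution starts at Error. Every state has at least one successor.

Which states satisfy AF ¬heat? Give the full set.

{Error, Done, Open, Paused}

States satisfying ¬heat: {Error, Done, Open, Paused}.
States satisfying AF ¬heat: {Error, Done, Open, Paused}.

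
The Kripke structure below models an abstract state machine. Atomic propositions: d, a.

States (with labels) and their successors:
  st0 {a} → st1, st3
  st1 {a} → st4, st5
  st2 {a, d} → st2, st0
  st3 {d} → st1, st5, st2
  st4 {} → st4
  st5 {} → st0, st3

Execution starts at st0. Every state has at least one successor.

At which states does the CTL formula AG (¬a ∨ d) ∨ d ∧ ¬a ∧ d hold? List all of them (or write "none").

States satisfying ¬a ∨ d: {st2, st3, st4, st5}.
States satisfying AG (¬a ∨ d): {st4}.
States satisfying ¬a: {st3, st4, st5}.
States satisfying d ∧ ¬a: {st3}.
States satisfying d ∧ ¬a ∧ d: {st3}.
States satisfying AG (¬a ∨ d) ∨ d ∧ ¬a ∧ d: {st3, st4}.

{st3, st4}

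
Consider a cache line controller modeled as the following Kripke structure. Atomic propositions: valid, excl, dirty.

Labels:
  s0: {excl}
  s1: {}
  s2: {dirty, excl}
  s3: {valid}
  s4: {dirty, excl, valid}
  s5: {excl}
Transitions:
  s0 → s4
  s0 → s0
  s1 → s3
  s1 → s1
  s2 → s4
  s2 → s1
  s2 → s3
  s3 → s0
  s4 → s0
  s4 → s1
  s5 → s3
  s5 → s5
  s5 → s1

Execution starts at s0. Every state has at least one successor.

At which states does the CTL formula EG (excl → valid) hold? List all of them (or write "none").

{s1, s4}

States satisfying excl → valid: {s1, s3, s4}.
States satisfying EG (excl → valid): {s1, s4}.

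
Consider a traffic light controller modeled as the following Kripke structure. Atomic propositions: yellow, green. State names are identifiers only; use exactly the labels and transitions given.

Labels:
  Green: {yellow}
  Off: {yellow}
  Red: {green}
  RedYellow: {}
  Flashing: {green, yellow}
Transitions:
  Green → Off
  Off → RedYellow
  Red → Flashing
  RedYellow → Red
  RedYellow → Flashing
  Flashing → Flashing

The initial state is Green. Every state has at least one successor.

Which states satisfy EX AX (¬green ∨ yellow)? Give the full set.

{Green, Red, RedYellow, Flashing}

States satisfying AX (¬green ∨ yellow): {Green, Off, Red, Flashing}.
States satisfying EX AX (¬green ∨ yellow): {Green, Red, RedYellow, Flashing}.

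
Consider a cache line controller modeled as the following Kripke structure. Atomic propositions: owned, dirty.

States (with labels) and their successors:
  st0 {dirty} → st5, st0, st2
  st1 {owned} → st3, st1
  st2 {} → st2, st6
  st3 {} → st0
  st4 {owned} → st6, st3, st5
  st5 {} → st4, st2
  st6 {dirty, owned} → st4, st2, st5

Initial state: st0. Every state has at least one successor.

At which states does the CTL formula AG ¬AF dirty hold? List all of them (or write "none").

none

States satisfying ¬AF dirty: {st1, st2, st4, st5}.
States satisfying AG ¬AF dirty: ∅.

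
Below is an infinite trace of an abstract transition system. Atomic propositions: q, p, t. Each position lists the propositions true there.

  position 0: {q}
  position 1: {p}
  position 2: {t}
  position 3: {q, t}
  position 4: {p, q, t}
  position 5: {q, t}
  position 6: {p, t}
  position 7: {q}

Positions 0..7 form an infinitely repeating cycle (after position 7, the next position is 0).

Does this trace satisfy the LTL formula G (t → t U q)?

Yes

t → t U q holds at every position 0..7, and those are all positions ever visited, so G (t → t U q) holds.
Positions where t holds: 2, 3, 4, 5, 6.
Check t U q at each: 2→ok, 3→ok, 4→ok, 5→ok, 6→ok.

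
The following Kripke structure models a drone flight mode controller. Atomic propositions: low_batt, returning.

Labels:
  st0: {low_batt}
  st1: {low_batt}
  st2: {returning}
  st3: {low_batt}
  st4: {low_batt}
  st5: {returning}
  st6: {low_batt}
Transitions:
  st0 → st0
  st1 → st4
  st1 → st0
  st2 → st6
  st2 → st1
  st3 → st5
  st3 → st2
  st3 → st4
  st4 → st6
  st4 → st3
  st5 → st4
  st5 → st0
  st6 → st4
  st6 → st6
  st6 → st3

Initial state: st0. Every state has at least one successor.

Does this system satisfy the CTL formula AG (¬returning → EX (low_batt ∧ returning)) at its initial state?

States satisfying ¬returning → EX (low_batt ∧ returning): {st2, st5}.
States satisfying AG (¬returning → EX (low_batt ∧ returning)): ∅.
st0 is reachable from st0 and violates ¬returning → EX (low_batt ∧ returning), so AG fails at st0.
st0 ∉ Sat(AG (¬returning → EX (low_batt ∧ returning))).

Does not hold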